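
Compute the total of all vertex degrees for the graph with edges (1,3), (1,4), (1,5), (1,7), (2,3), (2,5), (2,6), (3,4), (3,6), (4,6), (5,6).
22 (handshake: sum of degrees = 2|E| = 2 x 11 = 22)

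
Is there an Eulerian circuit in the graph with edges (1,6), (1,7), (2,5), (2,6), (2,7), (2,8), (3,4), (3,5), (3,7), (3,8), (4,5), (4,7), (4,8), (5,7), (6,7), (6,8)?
Yes (the graph is connected and all 8 vertices have even degree)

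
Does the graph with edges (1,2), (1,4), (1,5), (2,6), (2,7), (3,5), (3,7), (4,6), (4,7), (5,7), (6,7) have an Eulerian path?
No (6 vertices have odd degree: {1, 2, 4, 5, 6, 7}; Eulerian path requires 0 or 2)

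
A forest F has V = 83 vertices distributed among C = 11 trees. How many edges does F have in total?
72 (Each of the 11 component trees on V_i vertices has V_i - 1 edges; summing gives V - C = 83 - 11 = 72)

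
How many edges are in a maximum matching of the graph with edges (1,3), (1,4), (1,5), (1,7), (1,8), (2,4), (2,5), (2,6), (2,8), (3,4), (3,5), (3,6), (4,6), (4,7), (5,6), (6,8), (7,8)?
4 (matching: (1,8), (2,6), (3,5), (4,7); upper bound floor(n/2) = floor(8/2) = 4)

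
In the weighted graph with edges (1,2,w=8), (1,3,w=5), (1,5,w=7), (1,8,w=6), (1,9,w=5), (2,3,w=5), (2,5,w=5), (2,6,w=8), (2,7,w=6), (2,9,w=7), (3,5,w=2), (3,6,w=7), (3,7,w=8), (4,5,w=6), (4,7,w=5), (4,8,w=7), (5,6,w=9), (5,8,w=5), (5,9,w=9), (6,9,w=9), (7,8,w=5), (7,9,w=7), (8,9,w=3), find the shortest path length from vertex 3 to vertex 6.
7 (path: 3 -> 6; weights 7 = 7)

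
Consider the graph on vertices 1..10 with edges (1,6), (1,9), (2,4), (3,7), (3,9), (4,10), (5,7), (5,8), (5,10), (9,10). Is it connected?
Yes (BFS from 1 visits [1, 6, 9, 3, 10, 7, 4, 5, 2, 8] — all 10 vertices reached)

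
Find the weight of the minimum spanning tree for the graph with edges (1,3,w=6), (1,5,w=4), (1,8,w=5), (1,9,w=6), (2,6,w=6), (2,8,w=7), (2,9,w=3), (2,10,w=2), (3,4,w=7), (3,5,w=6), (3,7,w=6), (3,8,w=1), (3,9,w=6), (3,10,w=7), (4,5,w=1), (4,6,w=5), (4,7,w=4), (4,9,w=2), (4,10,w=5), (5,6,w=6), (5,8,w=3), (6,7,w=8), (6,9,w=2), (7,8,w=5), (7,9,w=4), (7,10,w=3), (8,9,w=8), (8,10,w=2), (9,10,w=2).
19 (MST edges: (1,5,w=4), (2,10,w=2), (3,8,w=1), (4,5,w=1), (4,9,w=2), (6,9,w=2), (7,10,w=3), (8,10,w=2), (9,10,w=2); sum of weights 4 + 2 + 1 + 1 + 2 + 2 + 3 + 2 + 2 = 19)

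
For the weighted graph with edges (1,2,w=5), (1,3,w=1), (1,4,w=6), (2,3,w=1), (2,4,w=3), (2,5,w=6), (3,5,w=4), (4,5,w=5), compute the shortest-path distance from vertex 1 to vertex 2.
2 (path: 1 -> 3 -> 2; weights 1 + 1 = 2)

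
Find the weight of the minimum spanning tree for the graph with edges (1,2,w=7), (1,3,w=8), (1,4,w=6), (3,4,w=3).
16 (MST edges: (1,2,w=7), (1,4,w=6), (3,4,w=3); sum of weights 7 + 6 + 3 = 16)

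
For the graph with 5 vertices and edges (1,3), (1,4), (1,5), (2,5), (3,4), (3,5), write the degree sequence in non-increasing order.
[3, 3, 3, 2, 1] (degrees: deg(1)=3, deg(2)=1, deg(3)=3, deg(4)=2, deg(5)=3)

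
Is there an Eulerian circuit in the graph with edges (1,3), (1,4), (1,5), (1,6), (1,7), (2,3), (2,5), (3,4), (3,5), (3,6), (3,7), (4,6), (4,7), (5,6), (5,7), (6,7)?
No (4 vertices have odd degree: {1, 5, 6, 7}; Eulerian circuit requires 0)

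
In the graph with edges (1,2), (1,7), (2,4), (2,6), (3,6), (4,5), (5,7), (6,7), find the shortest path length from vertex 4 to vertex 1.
2 (path: 4 -> 2 -> 1, 2 edges)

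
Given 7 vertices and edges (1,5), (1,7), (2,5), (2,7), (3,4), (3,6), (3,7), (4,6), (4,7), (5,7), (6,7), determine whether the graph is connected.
Yes (BFS from 1 visits [1, 5, 7, 2, 3, 4, 6] — all 7 vertices reached)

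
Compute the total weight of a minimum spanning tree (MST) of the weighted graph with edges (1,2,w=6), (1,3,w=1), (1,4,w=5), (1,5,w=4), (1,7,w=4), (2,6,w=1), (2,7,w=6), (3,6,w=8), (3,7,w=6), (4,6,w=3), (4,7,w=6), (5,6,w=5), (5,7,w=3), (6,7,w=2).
14 (MST edges: (1,3,w=1), (1,5,w=4), (2,6,w=1), (4,6,w=3), (5,7,w=3), (6,7,w=2); sum of weights 1 + 4 + 1 + 3 + 3 + 2 = 14)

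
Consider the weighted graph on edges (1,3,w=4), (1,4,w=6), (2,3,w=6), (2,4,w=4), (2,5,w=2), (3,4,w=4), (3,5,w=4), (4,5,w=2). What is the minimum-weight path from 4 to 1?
6 (path: 4 -> 1; weights 6 = 6)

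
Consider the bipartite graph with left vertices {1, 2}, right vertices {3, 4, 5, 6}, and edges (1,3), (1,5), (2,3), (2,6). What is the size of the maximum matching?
2 (matching: (1,5), (2,6); upper bound min(|L|,|R|) = min(2,4) = 2)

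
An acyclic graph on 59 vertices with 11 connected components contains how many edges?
48 (Each of the 11 component trees on V_i vertices has V_i - 1 edges; summing gives V - C = 59 - 11 = 48)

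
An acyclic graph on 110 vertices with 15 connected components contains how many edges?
95 (Each of the 15 component trees on V_i vertices has V_i - 1 edges; summing gives V - C = 110 - 15 = 95)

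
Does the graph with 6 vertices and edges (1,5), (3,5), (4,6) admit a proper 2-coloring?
Yes. Partition: {1, 2, 3, 4}, {5, 6}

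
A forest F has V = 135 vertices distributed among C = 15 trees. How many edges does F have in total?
120 (Each of the 15 component trees on V_i vertices has V_i - 1 edges; summing gives V - C = 135 - 15 = 120)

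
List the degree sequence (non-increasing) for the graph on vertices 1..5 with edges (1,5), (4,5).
[2, 1, 1, 0, 0] (degrees: deg(1)=1, deg(2)=0, deg(3)=0, deg(4)=1, deg(5)=2)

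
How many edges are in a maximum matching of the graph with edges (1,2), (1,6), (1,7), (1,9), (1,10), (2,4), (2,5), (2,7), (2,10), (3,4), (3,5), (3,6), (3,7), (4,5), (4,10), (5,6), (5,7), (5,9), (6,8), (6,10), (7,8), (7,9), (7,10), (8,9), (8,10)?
5 (matching: (1,7), (2,5), (3,4), (6,10), (8,9); upper bound floor(n/2) = floor(10/2) = 5)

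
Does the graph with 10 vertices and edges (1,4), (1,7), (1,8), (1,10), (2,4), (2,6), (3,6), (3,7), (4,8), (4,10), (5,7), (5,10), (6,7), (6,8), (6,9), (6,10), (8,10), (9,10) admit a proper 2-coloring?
No (odd cycle of length 3: 8 -> 1 -> 4 -> 8)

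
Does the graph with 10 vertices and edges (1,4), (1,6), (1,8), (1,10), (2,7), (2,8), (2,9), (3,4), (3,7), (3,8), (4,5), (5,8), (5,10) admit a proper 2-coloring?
Yes. Partition: {1, 2, 3, 5}, {4, 6, 7, 8, 9, 10}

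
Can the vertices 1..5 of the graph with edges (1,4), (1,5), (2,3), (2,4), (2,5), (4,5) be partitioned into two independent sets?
No (odd cycle of length 3: 5 -> 1 -> 4 -> 5)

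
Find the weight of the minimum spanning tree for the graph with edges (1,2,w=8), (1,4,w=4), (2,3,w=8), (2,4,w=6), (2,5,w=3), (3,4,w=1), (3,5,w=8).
14 (MST edges: (1,4,w=4), (2,4,w=6), (2,5,w=3), (3,4,w=1); sum of weights 4 + 6 + 3 + 1 = 14)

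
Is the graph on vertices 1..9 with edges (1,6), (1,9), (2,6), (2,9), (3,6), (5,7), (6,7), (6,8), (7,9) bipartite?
Yes. Partition: {1, 2, 3, 4, 7, 8}, {5, 6, 9}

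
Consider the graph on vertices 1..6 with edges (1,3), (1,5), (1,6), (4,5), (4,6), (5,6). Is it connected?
No, it has 2 components: {1, 3, 4, 5, 6}, {2}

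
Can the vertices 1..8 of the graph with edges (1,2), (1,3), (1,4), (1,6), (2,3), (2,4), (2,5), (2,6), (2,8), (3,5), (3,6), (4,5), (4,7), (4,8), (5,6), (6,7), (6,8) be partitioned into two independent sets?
No (odd cycle of length 3: 2 -> 1 -> 4 -> 2)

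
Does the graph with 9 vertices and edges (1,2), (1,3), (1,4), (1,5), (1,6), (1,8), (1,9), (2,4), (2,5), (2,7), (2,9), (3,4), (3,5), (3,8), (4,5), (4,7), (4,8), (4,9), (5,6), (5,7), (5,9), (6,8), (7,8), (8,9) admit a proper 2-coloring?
No (odd cycle of length 3: 4 -> 1 -> 9 -> 4)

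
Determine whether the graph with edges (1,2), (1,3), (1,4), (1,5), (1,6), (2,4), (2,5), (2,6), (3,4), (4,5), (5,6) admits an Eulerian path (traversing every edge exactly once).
Yes (the graph is connected and exactly 2 vertices have odd degree: {1, 6}; any Eulerian path must start and end at those)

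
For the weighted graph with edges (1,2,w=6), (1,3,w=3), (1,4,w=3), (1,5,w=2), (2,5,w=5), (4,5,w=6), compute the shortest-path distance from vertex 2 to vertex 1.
6 (path: 2 -> 1; weights 6 = 6)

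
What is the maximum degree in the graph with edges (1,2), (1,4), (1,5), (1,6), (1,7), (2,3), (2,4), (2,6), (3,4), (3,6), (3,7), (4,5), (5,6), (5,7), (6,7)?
5 (attained at vertices 1, 6)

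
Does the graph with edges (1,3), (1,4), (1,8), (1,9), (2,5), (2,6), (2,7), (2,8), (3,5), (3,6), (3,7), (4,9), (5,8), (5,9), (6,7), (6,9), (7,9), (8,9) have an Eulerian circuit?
Yes (the graph is connected and all 9 vertices have even degree)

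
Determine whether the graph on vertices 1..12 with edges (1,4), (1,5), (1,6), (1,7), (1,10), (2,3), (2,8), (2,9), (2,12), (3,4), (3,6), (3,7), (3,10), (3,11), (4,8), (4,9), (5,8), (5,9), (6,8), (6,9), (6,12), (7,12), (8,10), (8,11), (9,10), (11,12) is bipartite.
Yes. Partition: {1, 3, 8, 9, 12}, {2, 4, 5, 6, 7, 10, 11}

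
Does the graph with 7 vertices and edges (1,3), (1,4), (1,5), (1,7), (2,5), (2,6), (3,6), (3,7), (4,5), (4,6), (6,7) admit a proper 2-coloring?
No (odd cycle of length 3: 5 -> 1 -> 4 -> 5)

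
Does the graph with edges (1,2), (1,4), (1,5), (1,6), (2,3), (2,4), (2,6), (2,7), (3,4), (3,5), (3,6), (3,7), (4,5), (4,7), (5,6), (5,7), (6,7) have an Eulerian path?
No (6 vertices have odd degree: {2, 3, 4, 5, 6, 7}; Eulerian path requires 0 or 2)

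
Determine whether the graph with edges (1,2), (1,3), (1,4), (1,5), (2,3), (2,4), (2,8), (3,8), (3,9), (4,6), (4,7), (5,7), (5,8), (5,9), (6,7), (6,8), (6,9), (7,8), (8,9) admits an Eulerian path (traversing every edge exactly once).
Yes — and in fact it has an Eulerian circuit (the graph is connected and all 9 vertices have even degree)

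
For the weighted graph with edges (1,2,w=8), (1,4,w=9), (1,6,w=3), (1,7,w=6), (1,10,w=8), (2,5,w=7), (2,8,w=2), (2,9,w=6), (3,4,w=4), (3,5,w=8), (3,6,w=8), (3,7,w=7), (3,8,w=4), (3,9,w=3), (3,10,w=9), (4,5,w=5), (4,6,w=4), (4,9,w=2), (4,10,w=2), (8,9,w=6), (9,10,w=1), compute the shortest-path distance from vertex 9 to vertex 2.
6 (path: 9 -> 2; weights 6 = 6)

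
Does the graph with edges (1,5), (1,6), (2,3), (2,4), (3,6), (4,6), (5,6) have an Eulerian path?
Yes — and in fact it has an Eulerian circuit (the graph is connected and all 6 vertices have even degree)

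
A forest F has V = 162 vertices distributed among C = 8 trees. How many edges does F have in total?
154 (Each of the 8 component trees on V_i vertices has V_i - 1 edges; summing gives V - C = 162 - 8 = 154)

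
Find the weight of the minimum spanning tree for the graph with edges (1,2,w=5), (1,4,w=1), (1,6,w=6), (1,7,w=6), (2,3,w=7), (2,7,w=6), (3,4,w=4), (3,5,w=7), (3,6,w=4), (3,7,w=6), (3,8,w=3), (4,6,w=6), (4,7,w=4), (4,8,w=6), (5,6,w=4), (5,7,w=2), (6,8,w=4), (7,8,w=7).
23 (MST edges: (1,2,w=5), (1,4,w=1), (3,4,w=4), (3,6,w=4), (3,8,w=3), (4,7,w=4), (5,7,w=2); sum of weights 5 + 1 + 4 + 4 + 3 + 4 + 2 = 23)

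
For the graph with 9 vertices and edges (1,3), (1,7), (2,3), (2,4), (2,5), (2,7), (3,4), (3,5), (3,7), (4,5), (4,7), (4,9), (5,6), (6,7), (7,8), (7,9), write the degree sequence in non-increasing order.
[7, 5, 5, 4, 4, 2, 2, 2, 1] (degrees: deg(1)=2, deg(2)=4, deg(3)=5, deg(4)=5, deg(5)=4, deg(6)=2, deg(7)=7, deg(8)=1, deg(9)=2)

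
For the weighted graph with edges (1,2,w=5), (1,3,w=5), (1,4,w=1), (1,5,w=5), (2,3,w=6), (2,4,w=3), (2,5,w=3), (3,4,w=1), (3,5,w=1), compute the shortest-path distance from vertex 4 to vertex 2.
3 (path: 4 -> 2; weights 3 = 3)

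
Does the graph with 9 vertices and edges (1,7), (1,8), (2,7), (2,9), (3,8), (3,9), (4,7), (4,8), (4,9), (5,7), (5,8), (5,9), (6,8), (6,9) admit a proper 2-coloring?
Yes. Partition: {1, 2, 3, 4, 5, 6}, {7, 8, 9}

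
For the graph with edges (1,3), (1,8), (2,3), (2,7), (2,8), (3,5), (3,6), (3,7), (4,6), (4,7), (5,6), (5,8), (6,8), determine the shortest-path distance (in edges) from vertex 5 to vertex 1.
2 (path: 5 -> 8 -> 1, 2 edges)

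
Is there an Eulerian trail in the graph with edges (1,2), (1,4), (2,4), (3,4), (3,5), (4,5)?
Yes — and in fact it has an Eulerian circuit (the graph is connected and all 5 vertices have even degree)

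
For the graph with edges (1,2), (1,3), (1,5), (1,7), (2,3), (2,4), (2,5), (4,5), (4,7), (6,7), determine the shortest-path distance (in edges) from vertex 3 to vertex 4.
2 (path: 3 -> 2 -> 4, 2 edges)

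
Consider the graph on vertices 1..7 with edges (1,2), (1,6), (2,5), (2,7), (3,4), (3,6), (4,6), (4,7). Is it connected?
Yes (BFS from 1 visits [1, 2, 6, 5, 7, 3, 4] — all 7 vertices reached)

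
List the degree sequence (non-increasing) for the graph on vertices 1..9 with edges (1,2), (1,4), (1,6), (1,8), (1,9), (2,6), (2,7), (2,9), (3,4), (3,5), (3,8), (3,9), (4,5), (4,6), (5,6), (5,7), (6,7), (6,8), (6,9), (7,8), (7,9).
[7, 5, 5, 5, 4, 4, 4, 4, 4] (degrees: deg(1)=5, deg(2)=4, deg(3)=4, deg(4)=4, deg(5)=4, deg(6)=7, deg(7)=5, deg(8)=4, deg(9)=5)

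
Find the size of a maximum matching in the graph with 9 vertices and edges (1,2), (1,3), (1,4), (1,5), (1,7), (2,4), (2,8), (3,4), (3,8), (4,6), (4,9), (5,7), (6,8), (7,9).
4 (matching: (1,3), (4,9), (5,7), (6,8); upper bound floor(n/2) = floor(9/2) = 4)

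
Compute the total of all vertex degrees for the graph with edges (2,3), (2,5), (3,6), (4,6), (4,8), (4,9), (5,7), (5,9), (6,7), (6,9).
20 (handshake: sum of degrees = 2|E| = 2 x 10 = 20)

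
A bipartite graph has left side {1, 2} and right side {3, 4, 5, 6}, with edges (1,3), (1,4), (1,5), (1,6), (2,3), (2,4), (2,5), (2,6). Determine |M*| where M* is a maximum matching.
2 (matching: (1,6), (2,5); upper bound min(|L|,|R|) = min(2,4) = 2)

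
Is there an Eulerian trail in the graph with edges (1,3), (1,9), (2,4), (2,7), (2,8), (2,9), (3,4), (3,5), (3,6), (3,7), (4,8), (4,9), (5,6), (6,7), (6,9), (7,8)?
Yes (the graph is connected and exactly 2 vertices have odd degree: {3, 8}; any Eulerian path must start and end at those)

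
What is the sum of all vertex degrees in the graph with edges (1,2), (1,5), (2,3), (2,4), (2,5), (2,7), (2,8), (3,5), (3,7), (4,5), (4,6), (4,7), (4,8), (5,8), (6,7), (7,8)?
32 (handshake: sum of degrees = 2|E| = 2 x 16 = 32)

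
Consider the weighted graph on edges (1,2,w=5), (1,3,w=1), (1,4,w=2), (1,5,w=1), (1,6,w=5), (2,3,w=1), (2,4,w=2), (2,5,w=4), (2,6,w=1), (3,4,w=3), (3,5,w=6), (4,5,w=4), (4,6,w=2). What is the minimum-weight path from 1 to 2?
2 (path: 1 -> 3 -> 2; weights 1 + 1 = 2)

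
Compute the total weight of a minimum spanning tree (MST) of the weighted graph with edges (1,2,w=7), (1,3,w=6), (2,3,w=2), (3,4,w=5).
13 (MST edges: (1,3,w=6), (2,3,w=2), (3,4,w=5); sum of weights 6 + 2 + 5 = 13)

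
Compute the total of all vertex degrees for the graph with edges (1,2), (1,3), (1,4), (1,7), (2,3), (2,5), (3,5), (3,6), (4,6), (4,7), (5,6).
22 (handshake: sum of degrees = 2|E| = 2 x 11 = 22)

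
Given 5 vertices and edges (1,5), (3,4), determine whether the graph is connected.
No, it has 3 components: {1, 5}, {2}, {3, 4}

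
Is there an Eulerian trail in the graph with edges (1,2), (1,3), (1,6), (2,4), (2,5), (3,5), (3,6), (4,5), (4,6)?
No (6 vertices have odd degree: {1, 2, 3, 4, 5, 6}; Eulerian path requires 0 or 2)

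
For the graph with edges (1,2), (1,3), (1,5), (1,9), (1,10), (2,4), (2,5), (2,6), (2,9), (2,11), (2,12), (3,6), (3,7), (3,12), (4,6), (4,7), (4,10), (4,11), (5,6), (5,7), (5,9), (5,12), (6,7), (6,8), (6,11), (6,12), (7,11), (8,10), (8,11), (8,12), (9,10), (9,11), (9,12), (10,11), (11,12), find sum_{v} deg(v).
70 (handshake: sum of degrees = 2|E| = 2 x 35 = 70)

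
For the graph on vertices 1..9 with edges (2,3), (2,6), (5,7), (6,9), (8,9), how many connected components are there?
4 (components: {1}, {2, 3, 6, 8, 9}, {4}, {5, 7})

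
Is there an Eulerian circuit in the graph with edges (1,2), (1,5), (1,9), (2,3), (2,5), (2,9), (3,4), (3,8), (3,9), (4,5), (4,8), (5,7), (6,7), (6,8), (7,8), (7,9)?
No (2 vertices have odd degree: {1, 4}; Eulerian circuit requires 0)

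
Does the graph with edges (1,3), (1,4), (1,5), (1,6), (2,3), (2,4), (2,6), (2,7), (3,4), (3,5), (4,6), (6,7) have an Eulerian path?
Yes — and in fact it has an Eulerian circuit (the graph is connected and all 7 vertices have even degree)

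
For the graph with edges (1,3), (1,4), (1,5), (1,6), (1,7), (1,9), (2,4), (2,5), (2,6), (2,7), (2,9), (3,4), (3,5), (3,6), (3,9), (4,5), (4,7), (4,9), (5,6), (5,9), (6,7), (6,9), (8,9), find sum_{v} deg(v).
46 (handshake: sum of degrees = 2|E| = 2 x 23 = 46)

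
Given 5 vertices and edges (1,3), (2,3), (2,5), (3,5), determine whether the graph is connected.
No, it has 2 components: {1, 2, 3, 5}, {4}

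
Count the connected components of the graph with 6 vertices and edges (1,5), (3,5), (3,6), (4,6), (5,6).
2 (components: {1, 3, 4, 5, 6}, {2})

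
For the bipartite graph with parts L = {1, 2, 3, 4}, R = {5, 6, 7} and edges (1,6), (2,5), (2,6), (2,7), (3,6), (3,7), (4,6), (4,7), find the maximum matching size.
3 (matching: (1,6), (2,5), (3,7); upper bound min(|L|,|R|) = min(4,3) = 3)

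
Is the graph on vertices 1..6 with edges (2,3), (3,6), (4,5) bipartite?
Yes. Partition: {1, 2, 4, 6}, {3, 5}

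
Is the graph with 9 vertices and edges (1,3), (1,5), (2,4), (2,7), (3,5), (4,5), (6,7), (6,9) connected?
No, it has 2 components: {1, 2, 3, 4, 5, 6, 7, 9}, {8}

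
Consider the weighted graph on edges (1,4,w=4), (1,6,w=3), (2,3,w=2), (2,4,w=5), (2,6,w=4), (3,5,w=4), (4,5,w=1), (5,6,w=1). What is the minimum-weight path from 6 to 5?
1 (path: 6 -> 5; weights 1 = 1)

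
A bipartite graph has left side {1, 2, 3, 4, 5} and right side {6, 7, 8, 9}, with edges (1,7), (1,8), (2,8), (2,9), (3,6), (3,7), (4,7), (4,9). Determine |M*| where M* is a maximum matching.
4 (matching: (1,8), (2,9), (3,6), (4,7); upper bound min(|L|,|R|) = min(5,4) = 4)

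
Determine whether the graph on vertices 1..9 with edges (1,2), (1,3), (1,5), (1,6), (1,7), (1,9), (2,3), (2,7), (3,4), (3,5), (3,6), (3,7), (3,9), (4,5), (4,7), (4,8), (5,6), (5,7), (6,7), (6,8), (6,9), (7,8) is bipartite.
No (odd cycle of length 3: 7 -> 1 -> 5 -> 7)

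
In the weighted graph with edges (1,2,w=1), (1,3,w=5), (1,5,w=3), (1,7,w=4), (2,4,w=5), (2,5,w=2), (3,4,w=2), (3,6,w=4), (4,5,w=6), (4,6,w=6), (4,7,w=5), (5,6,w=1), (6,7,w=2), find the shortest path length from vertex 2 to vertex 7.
5 (path: 2 -> 1 -> 7; weights 1 + 4 = 5)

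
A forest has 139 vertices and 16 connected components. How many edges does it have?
123 (Each of the 16 component trees on V_i vertices has V_i - 1 edges; summing gives V - C = 139 - 16 = 123)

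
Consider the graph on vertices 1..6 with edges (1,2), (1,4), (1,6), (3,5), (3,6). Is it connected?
Yes (BFS from 1 visits [1, 2, 4, 6, 3, 5] — all 6 vertices reached)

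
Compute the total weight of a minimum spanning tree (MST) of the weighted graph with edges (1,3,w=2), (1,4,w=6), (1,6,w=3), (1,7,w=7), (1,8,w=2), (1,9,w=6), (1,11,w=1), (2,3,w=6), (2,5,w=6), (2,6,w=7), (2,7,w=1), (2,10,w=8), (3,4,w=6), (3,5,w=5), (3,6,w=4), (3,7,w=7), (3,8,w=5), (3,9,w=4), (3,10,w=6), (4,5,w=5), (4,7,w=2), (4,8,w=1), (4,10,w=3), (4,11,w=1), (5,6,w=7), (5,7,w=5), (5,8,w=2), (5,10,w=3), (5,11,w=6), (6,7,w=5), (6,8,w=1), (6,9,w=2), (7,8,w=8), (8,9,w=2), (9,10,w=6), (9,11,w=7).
16 (MST edges: (1,3,w=2), (1,11,w=1), (2,7,w=1), (4,7,w=2), (4,8,w=1), (4,10,w=3), (4,11,w=1), (5,8,w=2), (6,8,w=1), (6,9,w=2); sum of weights 2 + 1 + 1 + 2 + 1 + 3 + 1 + 2 + 1 + 2 = 16)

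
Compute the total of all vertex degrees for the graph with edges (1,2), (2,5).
4 (handshake: sum of degrees = 2|E| = 2 x 2 = 4)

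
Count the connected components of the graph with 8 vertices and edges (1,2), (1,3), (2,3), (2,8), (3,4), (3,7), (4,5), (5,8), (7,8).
2 (components: {1, 2, 3, 4, 5, 7, 8}, {6})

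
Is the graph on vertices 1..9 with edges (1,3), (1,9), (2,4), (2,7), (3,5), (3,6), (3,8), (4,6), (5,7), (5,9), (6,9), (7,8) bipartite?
Yes. Partition: {1, 2, 5, 6, 8}, {3, 4, 7, 9}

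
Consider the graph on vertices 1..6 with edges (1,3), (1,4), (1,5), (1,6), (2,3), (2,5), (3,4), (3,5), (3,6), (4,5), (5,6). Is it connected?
Yes (BFS from 1 visits [1, 3, 4, 5, 6, 2] — all 6 vertices reached)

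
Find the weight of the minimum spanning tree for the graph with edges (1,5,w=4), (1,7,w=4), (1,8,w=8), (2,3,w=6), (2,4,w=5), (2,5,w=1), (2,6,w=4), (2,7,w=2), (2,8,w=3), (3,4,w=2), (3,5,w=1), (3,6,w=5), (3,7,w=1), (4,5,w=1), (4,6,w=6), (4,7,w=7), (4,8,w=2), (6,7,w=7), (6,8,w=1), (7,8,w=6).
11 (MST edges: (1,5,w=4), (2,5,w=1), (3,5,w=1), (3,7,w=1), (4,5,w=1), (4,8,w=2), (6,8,w=1); sum of weights 4 + 1 + 1 + 1 + 1 + 2 + 1 = 11)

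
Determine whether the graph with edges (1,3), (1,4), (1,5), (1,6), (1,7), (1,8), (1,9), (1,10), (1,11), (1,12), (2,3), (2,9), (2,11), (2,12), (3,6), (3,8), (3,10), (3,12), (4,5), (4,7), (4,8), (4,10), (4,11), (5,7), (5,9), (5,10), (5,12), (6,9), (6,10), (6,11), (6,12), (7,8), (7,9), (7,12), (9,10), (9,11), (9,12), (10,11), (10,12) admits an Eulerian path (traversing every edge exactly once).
Yes — and in fact it has an Eulerian circuit (the graph is connected and all 12 vertices have even degree)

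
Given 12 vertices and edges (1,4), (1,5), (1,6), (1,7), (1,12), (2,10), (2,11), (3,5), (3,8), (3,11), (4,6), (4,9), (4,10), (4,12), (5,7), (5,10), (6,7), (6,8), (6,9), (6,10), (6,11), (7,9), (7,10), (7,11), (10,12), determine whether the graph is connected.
Yes (BFS from 1 visits [1, 4, 5, 6, 7, 12, 9, 10, 3, 8, 11, 2] — all 12 vertices reached)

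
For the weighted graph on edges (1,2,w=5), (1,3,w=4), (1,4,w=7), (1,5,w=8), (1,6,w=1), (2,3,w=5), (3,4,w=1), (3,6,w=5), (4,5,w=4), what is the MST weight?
15 (MST edges: (1,2,w=5), (1,3,w=4), (1,6,w=1), (3,4,w=1), (4,5,w=4); sum of weights 5 + 4 + 1 + 1 + 4 = 15)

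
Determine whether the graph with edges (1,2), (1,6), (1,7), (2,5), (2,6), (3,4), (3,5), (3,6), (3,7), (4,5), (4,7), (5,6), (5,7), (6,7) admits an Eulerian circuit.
No (6 vertices have odd degree: {1, 2, 4, 5, 6, 7}; Eulerian circuit requires 0)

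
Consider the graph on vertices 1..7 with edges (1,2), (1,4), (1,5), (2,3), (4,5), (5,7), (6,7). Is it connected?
Yes (BFS from 1 visits [1, 2, 4, 5, 3, 7, 6] — all 7 vertices reached)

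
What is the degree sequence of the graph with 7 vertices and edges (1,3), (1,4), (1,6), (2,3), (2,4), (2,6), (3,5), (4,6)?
[3, 3, 3, 3, 3, 1, 0] (degrees: deg(1)=3, deg(2)=3, deg(3)=3, deg(4)=3, deg(5)=1, deg(6)=3, deg(7)=0)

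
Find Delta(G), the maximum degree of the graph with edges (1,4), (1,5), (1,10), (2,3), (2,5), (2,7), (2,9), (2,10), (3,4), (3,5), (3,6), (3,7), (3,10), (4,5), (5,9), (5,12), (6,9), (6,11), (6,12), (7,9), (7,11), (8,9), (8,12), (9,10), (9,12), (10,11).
7 (attained at vertex 9)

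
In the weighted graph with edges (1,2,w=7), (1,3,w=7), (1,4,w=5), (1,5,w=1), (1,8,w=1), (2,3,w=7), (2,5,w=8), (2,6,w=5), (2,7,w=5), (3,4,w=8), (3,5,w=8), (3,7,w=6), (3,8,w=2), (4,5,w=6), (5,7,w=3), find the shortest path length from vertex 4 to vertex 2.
12 (path: 4 -> 1 -> 2; weights 5 + 7 = 12)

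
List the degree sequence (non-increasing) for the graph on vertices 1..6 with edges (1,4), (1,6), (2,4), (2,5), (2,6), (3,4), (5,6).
[3, 3, 3, 2, 2, 1] (degrees: deg(1)=2, deg(2)=3, deg(3)=1, deg(4)=3, deg(5)=2, deg(6)=3)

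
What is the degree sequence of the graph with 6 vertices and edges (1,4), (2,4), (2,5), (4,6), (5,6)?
[3, 2, 2, 2, 1, 0] (degrees: deg(1)=1, deg(2)=2, deg(3)=0, deg(4)=3, deg(5)=2, deg(6)=2)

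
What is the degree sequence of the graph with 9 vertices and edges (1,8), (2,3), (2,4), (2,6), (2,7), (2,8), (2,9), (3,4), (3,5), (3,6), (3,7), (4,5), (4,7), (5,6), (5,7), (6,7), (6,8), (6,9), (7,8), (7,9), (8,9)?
[7, 6, 6, 5, 5, 4, 4, 4, 1] (degrees: deg(1)=1, deg(2)=6, deg(3)=5, deg(4)=4, deg(5)=4, deg(6)=6, deg(7)=7, deg(8)=5, deg(9)=4)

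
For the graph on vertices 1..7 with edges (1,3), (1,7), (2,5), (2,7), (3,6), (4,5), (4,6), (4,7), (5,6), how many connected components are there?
1 (components: {1, 2, 3, 4, 5, 6, 7})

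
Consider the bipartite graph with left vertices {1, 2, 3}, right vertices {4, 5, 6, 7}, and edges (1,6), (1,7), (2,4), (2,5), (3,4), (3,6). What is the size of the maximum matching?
3 (matching: (1,7), (2,5), (3,6); upper bound min(|L|,|R|) = min(3,4) = 3)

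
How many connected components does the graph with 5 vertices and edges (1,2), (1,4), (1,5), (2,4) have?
2 (components: {1, 2, 4, 5}, {3})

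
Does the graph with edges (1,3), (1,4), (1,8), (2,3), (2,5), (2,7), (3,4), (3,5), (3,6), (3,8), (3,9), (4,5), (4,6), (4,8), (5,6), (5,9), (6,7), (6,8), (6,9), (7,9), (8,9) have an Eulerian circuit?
No (8 vertices have odd degree: {1, 2, 3, 4, 5, 7, 8, 9}; Eulerian circuit requires 0)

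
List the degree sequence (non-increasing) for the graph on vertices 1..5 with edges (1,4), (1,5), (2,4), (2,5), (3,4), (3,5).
[3, 3, 2, 2, 2] (degrees: deg(1)=2, deg(2)=2, deg(3)=2, deg(4)=3, deg(5)=3)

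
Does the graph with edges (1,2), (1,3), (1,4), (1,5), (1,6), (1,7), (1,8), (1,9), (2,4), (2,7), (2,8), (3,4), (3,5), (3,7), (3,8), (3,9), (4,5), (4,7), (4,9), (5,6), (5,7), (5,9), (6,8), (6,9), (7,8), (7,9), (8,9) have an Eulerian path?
Yes (the graph is connected and exactly 2 vertices have odd degree: {7, 9}; any Eulerian path must start and end at those)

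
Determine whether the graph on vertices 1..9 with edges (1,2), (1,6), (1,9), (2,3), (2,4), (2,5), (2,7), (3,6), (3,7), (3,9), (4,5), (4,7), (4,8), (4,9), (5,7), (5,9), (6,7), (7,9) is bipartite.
No (odd cycle of length 3: 3 -> 2 -> 7 -> 3)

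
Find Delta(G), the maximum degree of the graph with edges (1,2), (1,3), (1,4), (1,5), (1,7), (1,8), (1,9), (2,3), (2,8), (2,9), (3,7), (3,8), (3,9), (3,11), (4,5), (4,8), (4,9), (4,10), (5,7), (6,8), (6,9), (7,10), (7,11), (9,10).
7 (attained at vertex 1)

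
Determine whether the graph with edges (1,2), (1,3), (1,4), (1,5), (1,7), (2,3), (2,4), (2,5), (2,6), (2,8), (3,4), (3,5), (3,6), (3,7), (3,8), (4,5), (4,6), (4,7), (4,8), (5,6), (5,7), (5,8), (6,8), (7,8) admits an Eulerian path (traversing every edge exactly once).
No (6 vertices have odd degree: {1, 3, 4, 5, 6, 7}; Eulerian path requires 0 or 2)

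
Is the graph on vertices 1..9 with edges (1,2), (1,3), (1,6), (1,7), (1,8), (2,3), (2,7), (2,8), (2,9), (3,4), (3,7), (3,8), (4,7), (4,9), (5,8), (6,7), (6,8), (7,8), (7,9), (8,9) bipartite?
No (odd cycle of length 3: 8 -> 1 -> 3 -> 8)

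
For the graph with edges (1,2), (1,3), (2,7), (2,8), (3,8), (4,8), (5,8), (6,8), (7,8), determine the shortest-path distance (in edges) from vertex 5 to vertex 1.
3 (path: 5 -> 8 -> 2 -> 1, 3 edges)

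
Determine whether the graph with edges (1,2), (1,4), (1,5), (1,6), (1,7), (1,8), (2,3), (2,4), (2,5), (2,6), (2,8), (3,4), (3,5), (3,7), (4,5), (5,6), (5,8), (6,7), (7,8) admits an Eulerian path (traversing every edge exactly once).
Yes — and in fact it has an Eulerian circuit (the graph is connected and all 8 vertices have even degree)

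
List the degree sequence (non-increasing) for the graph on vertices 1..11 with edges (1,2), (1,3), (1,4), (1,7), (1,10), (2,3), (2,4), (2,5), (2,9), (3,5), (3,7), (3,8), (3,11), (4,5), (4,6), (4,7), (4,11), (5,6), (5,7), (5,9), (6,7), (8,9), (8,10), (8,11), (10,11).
[6, 6, 6, 5, 5, 5, 4, 4, 3, 3, 3] (degrees: deg(1)=5, deg(2)=5, deg(3)=6, deg(4)=6, deg(5)=6, deg(6)=3, deg(7)=5, deg(8)=4, deg(9)=3, deg(10)=3, deg(11)=4)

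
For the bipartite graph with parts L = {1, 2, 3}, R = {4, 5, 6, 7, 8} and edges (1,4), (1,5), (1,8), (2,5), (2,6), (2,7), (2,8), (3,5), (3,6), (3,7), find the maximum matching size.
3 (matching: (1,8), (2,7), (3,6); upper bound min(|L|,|R|) = min(3,5) = 3)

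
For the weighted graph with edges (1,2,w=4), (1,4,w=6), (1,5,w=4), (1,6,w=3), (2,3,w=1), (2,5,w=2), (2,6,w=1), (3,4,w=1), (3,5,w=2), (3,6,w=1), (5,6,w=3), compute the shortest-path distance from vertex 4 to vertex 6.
2 (path: 4 -> 3 -> 6; weights 1 + 1 = 2)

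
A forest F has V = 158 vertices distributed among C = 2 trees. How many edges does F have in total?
156 (Each of the 2 component trees on V_i vertices has V_i - 1 edges; summing gives V - C = 158 - 2 = 156)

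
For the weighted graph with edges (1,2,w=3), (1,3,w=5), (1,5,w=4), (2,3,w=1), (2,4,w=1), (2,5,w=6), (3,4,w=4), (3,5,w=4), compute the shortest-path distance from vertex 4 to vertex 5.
6 (path: 4 -> 2 -> 3 -> 5; weights 1 + 1 + 4 = 6)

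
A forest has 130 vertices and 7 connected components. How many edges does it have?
123 (Each of the 7 component trees on V_i vertices has V_i - 1 edges; summing gives V - C = 130 - 7 = 123)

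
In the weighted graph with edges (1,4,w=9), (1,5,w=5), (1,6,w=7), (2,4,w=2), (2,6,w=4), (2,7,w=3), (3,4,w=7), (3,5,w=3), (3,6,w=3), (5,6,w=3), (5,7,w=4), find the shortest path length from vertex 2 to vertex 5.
7 (path: 2 -> 7 -> 5; weights 3 + 4 = 7)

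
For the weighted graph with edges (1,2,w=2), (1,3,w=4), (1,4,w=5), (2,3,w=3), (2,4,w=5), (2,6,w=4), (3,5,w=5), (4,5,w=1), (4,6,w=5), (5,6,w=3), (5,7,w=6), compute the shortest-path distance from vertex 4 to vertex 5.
1 (path: 4 -> 5; weights 1 = 1)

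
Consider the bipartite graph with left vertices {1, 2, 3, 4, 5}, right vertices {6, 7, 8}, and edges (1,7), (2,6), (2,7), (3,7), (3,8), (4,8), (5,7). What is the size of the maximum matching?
3 (matching: (1,7), (2,6), (3,8); upper bound min(|L|,|R|) = min(5,3) = 3)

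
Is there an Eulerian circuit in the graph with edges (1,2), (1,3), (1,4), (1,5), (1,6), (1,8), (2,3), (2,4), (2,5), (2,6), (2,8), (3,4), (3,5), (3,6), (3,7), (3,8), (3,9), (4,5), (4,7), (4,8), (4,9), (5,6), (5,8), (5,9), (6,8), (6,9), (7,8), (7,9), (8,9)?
No (2 vertices have odd degree: {4, 5}; Eulerian circuit requires 0)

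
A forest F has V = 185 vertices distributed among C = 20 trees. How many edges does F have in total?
165 (Each of the 20 component trees on V_i vertices has V_i - 1 edges; summing gives V - C = 185 - 20 = 165)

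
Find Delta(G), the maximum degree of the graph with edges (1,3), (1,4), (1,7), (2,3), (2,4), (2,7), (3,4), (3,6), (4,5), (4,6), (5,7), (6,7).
5 (attained at vertex 4)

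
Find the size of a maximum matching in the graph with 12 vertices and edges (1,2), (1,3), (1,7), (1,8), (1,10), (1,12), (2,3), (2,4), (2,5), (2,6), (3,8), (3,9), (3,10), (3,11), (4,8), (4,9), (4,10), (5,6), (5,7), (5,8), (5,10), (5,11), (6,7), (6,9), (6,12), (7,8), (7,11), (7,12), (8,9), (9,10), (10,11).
6 (matching: (1,12), (2,6), (3,9), (4,8), (5,7), (10,11); upper bound floor(n/2) = floor(12/2) = 6)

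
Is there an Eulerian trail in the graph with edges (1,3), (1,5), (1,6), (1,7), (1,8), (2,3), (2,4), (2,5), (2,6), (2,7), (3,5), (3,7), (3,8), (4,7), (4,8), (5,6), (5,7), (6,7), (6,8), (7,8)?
No (8 vertices have odd degree: {1, 2, 3, 4, 5, 6, 7, 8}; Eulerian path requires 0 or 2)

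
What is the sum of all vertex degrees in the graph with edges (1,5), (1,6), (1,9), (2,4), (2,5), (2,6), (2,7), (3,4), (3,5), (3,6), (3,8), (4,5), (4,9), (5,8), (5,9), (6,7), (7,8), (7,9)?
36 (handshake: sum of degrees = 2|E| = 2 x 18 = 36)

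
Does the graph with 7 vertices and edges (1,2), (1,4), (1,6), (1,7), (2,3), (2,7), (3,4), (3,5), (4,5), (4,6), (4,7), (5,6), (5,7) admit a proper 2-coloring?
No (odd cycle of length 3: 4 -> 1 -> 6 -> 4)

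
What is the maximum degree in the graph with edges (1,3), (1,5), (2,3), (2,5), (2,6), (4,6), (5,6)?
3 (attained at vertices 2, 5, 6)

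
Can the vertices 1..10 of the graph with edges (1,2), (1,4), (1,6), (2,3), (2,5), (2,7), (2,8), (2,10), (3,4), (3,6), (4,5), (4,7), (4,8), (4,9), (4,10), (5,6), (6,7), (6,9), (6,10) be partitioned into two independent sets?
Yes. Partition: {1, 3, 5, 7, 8, 9, 10}, {2, 4, 6}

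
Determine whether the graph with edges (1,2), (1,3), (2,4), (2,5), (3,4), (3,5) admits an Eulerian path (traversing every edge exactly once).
Yes (the graph is connected and exactly 2 vertices have odd degree: {2, 3}; any Eulerian path must start and end at those)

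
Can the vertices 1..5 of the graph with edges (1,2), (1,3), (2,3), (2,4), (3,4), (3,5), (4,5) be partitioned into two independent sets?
No (odd cycle of length 3: 3 -> 1 -> 2 -> 3)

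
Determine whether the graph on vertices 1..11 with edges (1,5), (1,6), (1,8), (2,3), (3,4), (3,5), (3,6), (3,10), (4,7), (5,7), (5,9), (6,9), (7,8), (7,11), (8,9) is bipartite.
Yes. Partition: {1, 3, 7, 9}, {2, 4, 5, 6, 8, 10, 11}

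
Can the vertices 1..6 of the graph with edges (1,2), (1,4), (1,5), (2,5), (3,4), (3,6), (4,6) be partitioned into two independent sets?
No (odd cycle of length 3: 5 -> 1 -> 2 -> 5)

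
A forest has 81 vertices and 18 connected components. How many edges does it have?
63 (Each of the 18 component trees on V_i vertices has V_i - 1 edges; summing gives V - C = 81 - 18 = 63)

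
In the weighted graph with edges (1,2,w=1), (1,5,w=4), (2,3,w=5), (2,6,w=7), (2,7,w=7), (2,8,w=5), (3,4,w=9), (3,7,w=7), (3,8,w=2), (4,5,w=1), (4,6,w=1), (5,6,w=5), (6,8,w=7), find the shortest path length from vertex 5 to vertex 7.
12 (path: 5 -> 1 -> 2 -> 7; weights 4 + 1 + 7 = 12)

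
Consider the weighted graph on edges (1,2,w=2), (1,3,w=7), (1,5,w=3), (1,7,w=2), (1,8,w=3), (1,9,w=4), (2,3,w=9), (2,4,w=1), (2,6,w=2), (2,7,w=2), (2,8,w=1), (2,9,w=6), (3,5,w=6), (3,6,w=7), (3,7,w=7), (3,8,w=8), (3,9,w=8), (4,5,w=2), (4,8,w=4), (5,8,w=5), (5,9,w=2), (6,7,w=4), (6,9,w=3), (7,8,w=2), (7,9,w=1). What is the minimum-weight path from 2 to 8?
1 (path: 2 -> 8; weights 1 = 1)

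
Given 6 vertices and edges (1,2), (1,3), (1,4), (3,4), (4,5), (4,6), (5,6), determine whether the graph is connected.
Yes (BFS from 1 visits [1, 2, 3, 4, 5, 6] — all 6 vertices reached)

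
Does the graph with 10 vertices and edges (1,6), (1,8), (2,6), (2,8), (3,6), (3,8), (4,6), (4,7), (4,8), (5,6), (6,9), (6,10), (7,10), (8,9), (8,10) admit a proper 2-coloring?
Yes. Partition: {1, 2, 3, 4, 5, 9, 10}, {6, 7, 8}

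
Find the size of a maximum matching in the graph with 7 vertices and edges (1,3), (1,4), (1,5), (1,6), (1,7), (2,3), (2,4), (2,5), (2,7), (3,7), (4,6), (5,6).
3 (matching: (1,3), (2,7), (5,6); upper bound floor(n/2) = floor(7/2) = 3)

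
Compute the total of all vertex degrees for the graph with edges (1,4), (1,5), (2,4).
6 (handshake: sum of degrees = 2|E| = 2 x 3 = 6)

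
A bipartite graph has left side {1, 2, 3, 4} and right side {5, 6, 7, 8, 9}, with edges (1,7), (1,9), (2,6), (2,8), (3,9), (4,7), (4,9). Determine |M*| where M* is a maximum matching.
3 (matching: (1,9), (2,8), (4,7); upper bound min(|L|,|R|) = min(4,5) = 4)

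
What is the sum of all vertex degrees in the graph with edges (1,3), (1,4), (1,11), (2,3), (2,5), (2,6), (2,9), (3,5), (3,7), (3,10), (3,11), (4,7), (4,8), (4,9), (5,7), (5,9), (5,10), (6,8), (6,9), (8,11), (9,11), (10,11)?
44 (handshake: sum of degrees = 2|E| = 2 x 22 = 44)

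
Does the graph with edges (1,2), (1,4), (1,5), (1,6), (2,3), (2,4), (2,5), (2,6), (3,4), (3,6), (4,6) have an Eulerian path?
Yes (the graph is connected and exactly 2 vertices have odd degree: {2, 3}; any Eulerian path must start and end at those)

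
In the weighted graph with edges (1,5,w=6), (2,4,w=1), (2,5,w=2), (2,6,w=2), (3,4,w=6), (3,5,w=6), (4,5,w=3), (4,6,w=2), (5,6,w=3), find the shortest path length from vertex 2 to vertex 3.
7 (path: 2 -> 4 -> 3; weights 1 + 6 = 7)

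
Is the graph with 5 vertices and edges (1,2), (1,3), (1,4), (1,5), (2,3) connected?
Yes (BFS from 1 visits [1, 2, 3, 4, 5] — all 5 vertices reached)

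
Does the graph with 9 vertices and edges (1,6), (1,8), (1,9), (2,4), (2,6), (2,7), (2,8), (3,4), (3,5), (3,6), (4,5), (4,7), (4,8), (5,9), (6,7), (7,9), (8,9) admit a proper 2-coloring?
No (odd cycle of length 3: 9 -> 1 -> 8 -> 9)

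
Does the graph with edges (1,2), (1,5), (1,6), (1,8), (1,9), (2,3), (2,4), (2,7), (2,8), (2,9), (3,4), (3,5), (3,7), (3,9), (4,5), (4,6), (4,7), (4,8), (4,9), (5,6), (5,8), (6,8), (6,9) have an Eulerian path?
No (8 vertices have odd degree: {1, 3, 4, 5, 6, 7, 8, 9}; Eulerian path requires 0 or 2)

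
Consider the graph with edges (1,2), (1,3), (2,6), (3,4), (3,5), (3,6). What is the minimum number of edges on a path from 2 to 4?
3 (path: 2 -> 1 -> 3 -> 4, 3 edges)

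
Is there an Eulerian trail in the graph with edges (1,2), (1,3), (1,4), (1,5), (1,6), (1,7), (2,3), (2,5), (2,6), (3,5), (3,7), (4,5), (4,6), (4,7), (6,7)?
Yes — and in fact it has an Eulerian circuit (the graph is connected and all 7 vertices have even degree)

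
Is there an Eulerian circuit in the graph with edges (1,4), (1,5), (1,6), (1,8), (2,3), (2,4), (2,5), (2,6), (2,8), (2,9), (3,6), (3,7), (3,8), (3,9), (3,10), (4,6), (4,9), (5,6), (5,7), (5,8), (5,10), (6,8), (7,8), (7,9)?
Yes (the graph is connected and all 10 vertices have even degree)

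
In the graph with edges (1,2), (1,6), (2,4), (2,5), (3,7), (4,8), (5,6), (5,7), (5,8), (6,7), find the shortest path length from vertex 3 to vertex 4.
4 (path: 3 -> 7 -> 5 -> 2 -> 4, 4 edges)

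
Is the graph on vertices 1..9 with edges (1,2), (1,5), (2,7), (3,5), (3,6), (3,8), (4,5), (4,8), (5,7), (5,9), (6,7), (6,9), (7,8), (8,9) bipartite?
Yes. Partition: {1, 3, 4, 7, 9}, {2, 5, 6, 8}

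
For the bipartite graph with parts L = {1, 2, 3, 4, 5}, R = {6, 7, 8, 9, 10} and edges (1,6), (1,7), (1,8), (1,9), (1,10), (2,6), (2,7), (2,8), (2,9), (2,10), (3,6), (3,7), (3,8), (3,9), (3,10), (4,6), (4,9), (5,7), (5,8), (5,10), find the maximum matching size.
5 (matching: (1,10), (2,9), (3,8), (4,6), (5,7); upper bound min(|L|,|R|) = min(5,5) = 5)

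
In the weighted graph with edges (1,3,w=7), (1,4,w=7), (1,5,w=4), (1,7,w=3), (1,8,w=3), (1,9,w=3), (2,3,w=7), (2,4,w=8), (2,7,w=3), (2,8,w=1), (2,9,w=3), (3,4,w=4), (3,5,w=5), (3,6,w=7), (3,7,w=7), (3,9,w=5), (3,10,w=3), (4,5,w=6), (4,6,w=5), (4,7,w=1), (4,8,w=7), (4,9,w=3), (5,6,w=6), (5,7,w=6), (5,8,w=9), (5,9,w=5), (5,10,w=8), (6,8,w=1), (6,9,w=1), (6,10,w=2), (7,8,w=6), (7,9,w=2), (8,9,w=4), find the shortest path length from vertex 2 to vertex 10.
4 (path: 2 -> 8 -> 6 -> 10; weights 1 + 1 + 2 = 4)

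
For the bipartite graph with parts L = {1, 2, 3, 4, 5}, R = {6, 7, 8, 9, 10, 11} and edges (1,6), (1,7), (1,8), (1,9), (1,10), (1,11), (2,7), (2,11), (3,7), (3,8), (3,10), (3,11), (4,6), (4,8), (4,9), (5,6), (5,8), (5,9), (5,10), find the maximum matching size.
5 (matching: (1,11), (2,7), (3,10), (4,9), (5,8); upper bound min(|L|,|R|) = min(5,6) = 5)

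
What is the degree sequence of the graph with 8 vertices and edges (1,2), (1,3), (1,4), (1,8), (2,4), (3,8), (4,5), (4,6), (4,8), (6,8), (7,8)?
[5, 5, 4, 2, 2, 2, 1, 1] (degrees: deg(1)=4, deg(2)=2, deg(3)=2, deg(4)=5, deg(5)=1, deg(6)=2, deg(7)=1, deg(8)=5)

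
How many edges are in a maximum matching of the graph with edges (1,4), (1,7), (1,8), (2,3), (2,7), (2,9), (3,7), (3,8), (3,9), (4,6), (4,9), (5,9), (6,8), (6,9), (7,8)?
4 (matching: (1,8), (3,7), (4,6), (5,9); upper bound floor(n/2) = floor(9/2) = 4)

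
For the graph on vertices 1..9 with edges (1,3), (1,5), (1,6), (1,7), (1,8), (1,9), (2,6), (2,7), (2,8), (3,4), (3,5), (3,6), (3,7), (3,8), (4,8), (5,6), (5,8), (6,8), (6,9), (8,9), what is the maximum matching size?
4 (matching: (1,9), (2,7), (3,8), (5,6); upper bound floor(n/2) = floor(9/2) = 4)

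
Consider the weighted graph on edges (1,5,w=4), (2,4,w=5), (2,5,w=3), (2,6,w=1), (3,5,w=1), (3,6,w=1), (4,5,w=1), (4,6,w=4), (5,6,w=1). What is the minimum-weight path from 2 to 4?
3 (path: 2 -> 6 -> 5 -> 4; weights 1 + 1 + 1 = 3)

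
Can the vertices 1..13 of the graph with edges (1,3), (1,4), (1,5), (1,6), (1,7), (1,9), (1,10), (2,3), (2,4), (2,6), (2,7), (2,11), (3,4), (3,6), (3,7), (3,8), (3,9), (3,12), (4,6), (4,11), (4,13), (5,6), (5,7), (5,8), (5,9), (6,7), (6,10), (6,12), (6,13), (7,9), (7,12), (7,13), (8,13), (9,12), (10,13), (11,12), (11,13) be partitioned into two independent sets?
No (odd cycle of length 3: 9 -> 1 -> 3 -> 9)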